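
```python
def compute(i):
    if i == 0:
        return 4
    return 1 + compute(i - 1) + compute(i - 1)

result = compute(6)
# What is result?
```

compute(i) = 1 + 2·compute(i-1), compute(0)=4. Closed form: (4+1)·2^6 - 1 = 319.

Answer: 319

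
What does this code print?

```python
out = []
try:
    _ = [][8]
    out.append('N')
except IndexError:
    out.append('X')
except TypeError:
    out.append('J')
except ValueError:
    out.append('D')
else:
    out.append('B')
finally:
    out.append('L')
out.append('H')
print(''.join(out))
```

Execution trace: 'X' (except IndexError) → 'L' (finally) → 'H' (after the try/except). Output: XLH

Answer: XLH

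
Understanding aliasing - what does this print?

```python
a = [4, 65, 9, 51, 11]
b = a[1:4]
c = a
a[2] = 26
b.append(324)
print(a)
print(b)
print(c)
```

Key concept: slice vs alias.
Step by step:
`a = [4, 65, 9, 51, 11]` → a = [4, 65, 9, 51, 11]
`b = a[1:4]` → b = [65, 9, 51]
`c = a` → c = [4, 65, 9, 51, 11] (same object as a)
`a[2] = 26` → a = [4, 65, 26, 51, 11] (same object as c); c = [4, 65, 26, 51, 11] (same object as a)
`b.append(324)` → b = [65, 9, 51, 324]
`print(a)` → prints [4, 65, 26, 51, 11]
`print(b)` → prints [65, 9, 51, 324]
`print(c)` → prints [4, 65, 26, 51, 11]

Answer:
[4, 65, 26, 51, 11]
[65, 9, 51, 324]
[4, 65, 26, 51, 11]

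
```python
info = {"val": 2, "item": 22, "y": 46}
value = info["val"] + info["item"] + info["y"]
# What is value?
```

Trace:
`info = {"val": 2, "item": 22, "y": 46}` → info = {'val': 2, 'item': 22, 'y': 46}
`value = info["val"] + info["item"] + info["y"]` → value = 70
So value = 70

Answer: 70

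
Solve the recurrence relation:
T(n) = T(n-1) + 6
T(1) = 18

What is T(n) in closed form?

Unrolling: T(n) = T(1) + 6·(n-1) = 18 + 6(n-1) = 6n + 12.

Answer: T(n) = 6n + 12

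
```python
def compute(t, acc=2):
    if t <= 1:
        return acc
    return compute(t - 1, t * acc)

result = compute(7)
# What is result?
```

Accumulator trace (n, acc): (7, 2) -> (6, 14) -> (5, 84) -> (4, 420) -> (3, 1680) -> (2, 5040) -> (1, 10080) -> return 10080

Answer: 10080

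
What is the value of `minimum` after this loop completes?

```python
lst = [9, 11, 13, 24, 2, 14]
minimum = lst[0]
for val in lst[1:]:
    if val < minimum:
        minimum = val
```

Minimum of [9, 11, 13, 24, 2, 14]
`minimum` takes the values: 9 → 2

Answer: 2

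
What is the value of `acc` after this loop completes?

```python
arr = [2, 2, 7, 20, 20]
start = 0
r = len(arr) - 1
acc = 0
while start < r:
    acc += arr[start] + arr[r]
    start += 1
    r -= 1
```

Sum of pairs from ends
`acc` takes the values: 0 → 22 → 44

Answer: 44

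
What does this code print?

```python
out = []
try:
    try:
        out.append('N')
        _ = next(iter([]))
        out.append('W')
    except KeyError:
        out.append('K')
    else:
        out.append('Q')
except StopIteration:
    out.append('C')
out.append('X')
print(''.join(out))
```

Execution trace: 'N' (inner try body) → 'C' (outer except StopIteration) → 'X' (after the try/except). Output: NCX

Answer: NCX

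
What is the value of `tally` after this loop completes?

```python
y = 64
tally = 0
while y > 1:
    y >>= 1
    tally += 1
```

Count right shifts until 1
`tally` takes the values: 0 → 1 → 2 → 3 → 4 → 5 → 6

Answer: 6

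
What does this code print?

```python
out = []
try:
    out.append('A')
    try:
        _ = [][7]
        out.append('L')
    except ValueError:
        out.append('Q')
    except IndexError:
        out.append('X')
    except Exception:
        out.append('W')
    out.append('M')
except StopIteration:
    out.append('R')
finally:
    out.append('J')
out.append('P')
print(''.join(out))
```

Execution trace: 'A' (try body) → 'X' (inner except IndexError) → 'M' (try body, no exception) → 'J' (finally) → 'P' (after the try/except). Output: AXMJP

Answer: AXMJP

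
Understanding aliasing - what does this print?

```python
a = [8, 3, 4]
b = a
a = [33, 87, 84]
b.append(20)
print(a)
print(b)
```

Key concept: rebinding vs mutation: a is rebound to a new list, b still points at the original.
Step by step:
`a = [8, 3, 4]` → a = [8, 3, 4]
`b = a` → b = [8, 3, 4] (same object as a)
`a = [33, 87, 84]` → a = [33, 87, 84]
`b.append(20)` → b = [8, 3, 4, 20]
`print(a)` → prints [33, 87, 84]
`print(b)` → prints [8, 3, 4, 20]

Answer:
[33, 87, 84]
[8, 3, 4, 20]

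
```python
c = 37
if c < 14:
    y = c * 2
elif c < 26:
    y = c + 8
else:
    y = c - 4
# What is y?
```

Trace:
`c = 37` → c = 37
`if c < 14: ...` → c < 14 is False, c < 26 is False, take else branch → y = 33
So y = 33

Answer: 33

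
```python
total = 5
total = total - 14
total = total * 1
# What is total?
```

Trace:
`total = 5` → total = 5
`total = total - 14` → total = -9
`total = total * 1` → total = -9
So total = -9

Answer: -9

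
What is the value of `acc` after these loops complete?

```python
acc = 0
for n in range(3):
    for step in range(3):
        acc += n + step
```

Sum of all n+step for n,step in 3x3
`acc` takes the values: 0 → 1 → 3 → 4 → 6 → 9 → 11 → 14 → 18

Answer: 18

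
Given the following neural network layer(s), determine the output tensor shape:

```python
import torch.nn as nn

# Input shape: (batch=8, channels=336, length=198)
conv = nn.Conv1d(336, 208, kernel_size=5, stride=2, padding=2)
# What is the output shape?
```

Input: (8, 336, 198) -> Output: (8, 208, 99)

Answer: (8, 208, 99)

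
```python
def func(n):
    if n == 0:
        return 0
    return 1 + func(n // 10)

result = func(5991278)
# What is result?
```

Count of digits of 5991278: 7

Answer: 7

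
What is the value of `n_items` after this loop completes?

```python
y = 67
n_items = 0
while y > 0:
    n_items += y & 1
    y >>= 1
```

Count set bits in 67 (binary: 0b1000011)
`n_items` takes the values: 0 → 1 → 2 → 3

Answer: 3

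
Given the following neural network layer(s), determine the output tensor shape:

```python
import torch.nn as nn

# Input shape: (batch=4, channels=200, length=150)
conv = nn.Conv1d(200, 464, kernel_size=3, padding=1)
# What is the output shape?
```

Input: (4, 200, 150) -> Output: (4, 464, 150)

Answer: (4, 464, 150)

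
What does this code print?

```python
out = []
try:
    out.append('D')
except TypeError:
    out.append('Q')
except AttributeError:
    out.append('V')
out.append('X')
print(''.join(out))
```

Execution trace: 'D' (try body, no exception) → 'X' (after the try/except). Output: DX

Answer: DX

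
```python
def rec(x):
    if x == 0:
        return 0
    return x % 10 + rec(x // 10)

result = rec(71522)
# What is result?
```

Sum of digits of 71522: 2 + 2 + 5 + 1 + 7 = 17

Answer: 17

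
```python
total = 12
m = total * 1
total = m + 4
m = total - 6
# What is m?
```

Trace:
`total = 12` → total = 12
`m = total * 1` → m = 12
`total = m + 4` → total = 16
`m = total - 6` → m = 10
So m = 10

Answer: 10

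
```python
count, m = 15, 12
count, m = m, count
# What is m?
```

Trace:
`count, m = 15, 12` → count = 15; m = 12
`count, m = m, count` → count = 12; m = 15
So m = 15

Answer: 15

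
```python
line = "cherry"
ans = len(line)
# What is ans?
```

Trace:
`line = "cherry"` → line = 'cherry'
`ans = len(line)` → ans = 6
So ans = 6

Answer: 6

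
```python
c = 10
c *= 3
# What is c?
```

Trace:
`c = 10` → c = 10
`c *= 3` → c = 30
So c = 30

Answer: 30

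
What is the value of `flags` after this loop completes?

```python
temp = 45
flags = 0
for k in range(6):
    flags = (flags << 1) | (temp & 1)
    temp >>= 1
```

Reverse lowest 6 bits of 45
`flags` takes the values: 0 → 1 → 2 → 5 → 11 → 22 → 45

Answer: 45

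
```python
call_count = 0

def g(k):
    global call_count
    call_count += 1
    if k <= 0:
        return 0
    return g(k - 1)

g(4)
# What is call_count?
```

Linear recursion stepping by 1: 5 calls from k=4 down to ≤0.

Answer: 5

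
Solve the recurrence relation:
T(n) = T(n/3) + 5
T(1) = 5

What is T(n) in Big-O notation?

Each step divides n by 3 and adds 5. After log_3(n) steps we reach T(1)=5. So T(n) = 5·log_3(n) + 5 = O(log n).

Answer: O(log n)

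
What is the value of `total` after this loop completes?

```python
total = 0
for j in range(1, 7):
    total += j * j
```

Sum of squares 1² to 6² = 91
`total` takes the values: 0 → 1 → 5 → 14 → 30 → 55 → 91

Answer: 91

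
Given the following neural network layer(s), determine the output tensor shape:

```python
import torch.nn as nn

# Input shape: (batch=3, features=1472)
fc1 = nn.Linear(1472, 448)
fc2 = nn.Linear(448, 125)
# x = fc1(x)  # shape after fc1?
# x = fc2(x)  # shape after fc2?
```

Input: (3, 1472) -> after fc1: (3, 448) -> Output: (3, 125)

Answer: (3, 125)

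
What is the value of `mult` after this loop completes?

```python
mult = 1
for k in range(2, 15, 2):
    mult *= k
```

Product of even numbers 2 to 14
`mult` takes the values: 1 → 2 → 8 → 48 → 384 → 3840 → 46080 → 645120

Answer: 645120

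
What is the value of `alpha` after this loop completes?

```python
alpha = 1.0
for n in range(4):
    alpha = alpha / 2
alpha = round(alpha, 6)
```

Halving LR 4 times: 1 / 2^4
`alpha` takes the values: 1.0 → 0.5 → 0.25 → 0.125 → 0.0625

Answer: 0.0625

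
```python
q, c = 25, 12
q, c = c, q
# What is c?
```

Trace:
`q, c = 25, 12` → q = 25; c = 12
`q, c = c, q` → q = 12; c = 25
So c = 25

Answer: 25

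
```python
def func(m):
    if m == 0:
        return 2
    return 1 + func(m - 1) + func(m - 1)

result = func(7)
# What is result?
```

func(m) = 1 + 2·func(m-1), func(0)=2. Closed form: (2+1)·2^7 - 1 = 383.

Answer: 383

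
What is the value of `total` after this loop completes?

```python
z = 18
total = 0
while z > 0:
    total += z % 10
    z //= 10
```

Sum digits of 18
`total` takes the values: 0 → 8 → 9

Answer: 9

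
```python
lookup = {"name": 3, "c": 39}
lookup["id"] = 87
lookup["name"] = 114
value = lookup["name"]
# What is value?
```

Trace:
`lookup = {"name": 3, "c": 39}` → lookup = {'name': 3, 'c': 39}
`lookup["id"] = 87` → lookup = {'name': 3, 'c': 39, 'id': 87}
`lookup["name"] = 114` → lookup = {'name': 114, 'c': 39, 'id': 87}
`value = lookup["name"]` → value = 114
So value = 114

Answer: 114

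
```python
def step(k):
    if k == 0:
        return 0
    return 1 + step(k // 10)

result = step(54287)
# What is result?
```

Count of digits of 54287: 5

Answer: 5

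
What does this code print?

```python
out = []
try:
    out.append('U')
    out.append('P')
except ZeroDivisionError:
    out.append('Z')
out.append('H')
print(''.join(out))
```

Execution trace: 'U' (try body) → 'P' (try body, no exception) → 'H' (after the try/except). Output: UPH

Answer: UPH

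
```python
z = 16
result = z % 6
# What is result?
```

Trace:
`z = 16` → z = 16
`result = z % 6` → result = 4
So result = 4

Answer: 4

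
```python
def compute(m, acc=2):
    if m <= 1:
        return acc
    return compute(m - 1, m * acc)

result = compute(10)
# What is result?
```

Accumulator trace (n, acc): (10, 2) -> (9, 20) -> (8, 180) -> (7, 1440) -> (6, 10080) -> (5, 60480) -> (4, 302400) -> (3, 1209600) -> (2, 3628800) -> (1, 7257600) -> return 7257600

Answer: 7257600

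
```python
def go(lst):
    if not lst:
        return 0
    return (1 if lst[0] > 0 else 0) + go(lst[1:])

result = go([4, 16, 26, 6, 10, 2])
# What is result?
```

Count of positive elements in [4, 16, 26, 6, 10, 2] = 6

Answer: 6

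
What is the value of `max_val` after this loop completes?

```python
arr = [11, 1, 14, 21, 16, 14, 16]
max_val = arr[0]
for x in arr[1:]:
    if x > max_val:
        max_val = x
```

Maximum of [11, 1, 14, 21, 16, 14, 16]
`max_val` takes the values: 11 → 14 → 21

Answer: 21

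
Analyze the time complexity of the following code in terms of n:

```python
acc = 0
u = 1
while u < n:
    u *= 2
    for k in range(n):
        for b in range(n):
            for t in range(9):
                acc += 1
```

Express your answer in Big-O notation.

Each loop level contributes: log n × n × n × 1. Multiplying the contributions gives O(n^2 log n).

Answer: O(n^2 log n)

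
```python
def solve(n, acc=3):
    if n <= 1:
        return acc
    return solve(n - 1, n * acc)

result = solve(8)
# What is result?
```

Accumulator trace (n, acc): (8, 3) -> (7, 24) -> (6, 168) -> (5, 1008) -> (4, 5040) -> (3, 20160) -> (2, 60480) -> (1, 120960) -> return 120960

Answer: 120960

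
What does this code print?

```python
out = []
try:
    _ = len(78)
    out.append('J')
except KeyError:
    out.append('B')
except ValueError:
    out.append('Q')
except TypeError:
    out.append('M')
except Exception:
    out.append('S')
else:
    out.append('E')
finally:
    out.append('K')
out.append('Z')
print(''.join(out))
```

Execution trace: 'M' (except TypeError) → 'K' (finally) → 'Z' (after the try/except). Output: MKZ

Answer: MKZ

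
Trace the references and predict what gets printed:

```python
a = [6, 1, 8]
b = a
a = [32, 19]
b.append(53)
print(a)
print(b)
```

Key concept: rebinding vs mutation: a is rebound to a new list, b still points at the original.
Step by step:
`a = [6, 1, 8]` → a = [6, 1, 8]
`b = a` → b = [6, 1, 8] (same object as a)
`a = [32, 19]` → a = [32, 19]
`b.append(53)` → b = [6, 1, 8, 53]
`print(a)` → prints [32, 19]
`print(b)` → prints [6, 1, 8, 53]

Answer:
[32, 19]
[6, 1, 8, 53]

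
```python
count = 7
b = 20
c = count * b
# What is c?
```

Trace:
`count = 7` → count = 7
`b = 20` → b = 20
`c = count * b` → c = 140
So c = 140

Answer: 140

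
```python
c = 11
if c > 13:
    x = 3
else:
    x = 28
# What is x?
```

Trace:
`c = 11` → c = 11
`if c > 13: ...` → c > 13 is False, take else branch → x = 28
So x = 28

Answer: 28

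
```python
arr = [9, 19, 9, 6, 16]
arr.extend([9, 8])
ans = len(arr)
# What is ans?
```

Trace:
`arr = [9, 19, 9, 6, 16]` → arr = [9, 19, 9, 6, 16]
`arr.extend([9, 8])` → arr = [9, 19, 9, 6, 16, 9, 8]
`ans = len(arr)` → ans = 7
So ans = 7

Answer: 7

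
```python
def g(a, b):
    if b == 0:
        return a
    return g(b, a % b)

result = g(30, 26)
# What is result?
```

g(30, 26) -> g(26, 4) -> g(4, 2) -> g(2, 0) -> 2

Answer: 2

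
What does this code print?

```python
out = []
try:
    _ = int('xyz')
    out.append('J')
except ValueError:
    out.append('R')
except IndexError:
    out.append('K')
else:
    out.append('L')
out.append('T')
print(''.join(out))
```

Execution trace: 'R' (except ValueError) → 'T' (after the try/except). Output: RT

Answer: RT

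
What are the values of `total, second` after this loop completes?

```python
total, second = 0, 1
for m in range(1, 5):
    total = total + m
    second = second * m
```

Sum and factorial of 1 to 4
`total, second` takes the values: (0, 1) → (1, 1) → (3, 1) → (3, 2) → (6, 2) → (6, 6) → (10, 6) → (10, 24)

Answer: 10, 24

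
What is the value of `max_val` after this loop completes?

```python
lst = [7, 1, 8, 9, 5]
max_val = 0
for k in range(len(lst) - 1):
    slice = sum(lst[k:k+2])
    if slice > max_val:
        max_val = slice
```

Max sum of 2-element window in [7, 1, 8, 9, 5]
`max_val` takes the values: 0 → 8 → 9 → 17

Answer: 17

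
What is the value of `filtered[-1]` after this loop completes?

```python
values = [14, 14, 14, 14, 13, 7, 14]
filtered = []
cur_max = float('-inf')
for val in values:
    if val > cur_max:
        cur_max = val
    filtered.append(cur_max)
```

Running max ends at 14
`filtered` takes the values: [] → [14] → [14, 14] → [14, 14, 14] → [14, 14, 14, 14] → [14, 14, 14, 14, 14] → [14, 14, 14, 14, 14, 14] → [14, 14, 14, 14, 14, 14, 14]
So `filtered[-1]` = 14

Answer: 14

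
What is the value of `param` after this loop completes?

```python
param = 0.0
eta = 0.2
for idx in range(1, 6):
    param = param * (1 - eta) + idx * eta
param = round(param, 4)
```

Moving average with lr=0.2
`param` takes the values: 0.0 → 0.2 → 0.56 → 1.048 → 1.6384 → 2.31072 → 2.3107

Answer: 2.3107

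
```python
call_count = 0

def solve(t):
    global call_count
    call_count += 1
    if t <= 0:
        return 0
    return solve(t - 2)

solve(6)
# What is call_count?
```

Linear recursion stepping by 2: 4 calls from t=6 down to ≤0.

Answer: 4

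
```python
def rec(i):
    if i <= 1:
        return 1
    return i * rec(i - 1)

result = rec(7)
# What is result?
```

rec(7) = 7 * 6 * 5 * 4 * 3 * 2 * 1 = 5040

Answer: 5040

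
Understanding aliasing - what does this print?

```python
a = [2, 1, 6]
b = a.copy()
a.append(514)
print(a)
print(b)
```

Key concept: list.copy() creates independent copy.
Step by step:
`a = [2, 1, 6]` → a = [2, 1, 6]
`b = a.copy()` → b = [2, 1, 6]
`a.append(514)` → a = [2, 1, 6, 514]
`print(a)` → prints [2, 1, 6, 514]
`print(b)` → prints [2, 1, 6]

Answer:
[2, 1, 6, 514]
[2, 1, 6]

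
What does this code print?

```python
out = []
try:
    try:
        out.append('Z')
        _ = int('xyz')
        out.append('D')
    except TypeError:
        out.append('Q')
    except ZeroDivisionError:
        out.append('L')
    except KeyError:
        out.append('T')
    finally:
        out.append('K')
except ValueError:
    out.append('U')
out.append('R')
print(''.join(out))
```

Execution trace: 'Z' (try body) → 'K' (finally) → 'U' (outer except ValueError) → 'R' (after the try/except). Output: ZKUR

Answer: ZKUR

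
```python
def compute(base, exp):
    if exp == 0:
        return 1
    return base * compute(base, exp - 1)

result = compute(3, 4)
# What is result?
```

compute(3, 4) = 3 * 3 * 3 * 3 = 81

Answer: 81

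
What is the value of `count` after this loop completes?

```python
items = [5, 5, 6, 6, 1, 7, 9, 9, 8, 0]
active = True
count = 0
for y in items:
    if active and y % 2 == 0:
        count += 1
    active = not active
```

Count even values at even positions
`count` takes the values: 0 → 1 → 2

Answer: 2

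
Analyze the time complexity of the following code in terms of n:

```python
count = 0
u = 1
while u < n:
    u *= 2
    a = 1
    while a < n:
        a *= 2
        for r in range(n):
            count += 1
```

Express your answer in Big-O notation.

Each loop level contributes: log n × log n × n. Multiplying the contributions gives O(n log² n).

Answer: O(n log² n)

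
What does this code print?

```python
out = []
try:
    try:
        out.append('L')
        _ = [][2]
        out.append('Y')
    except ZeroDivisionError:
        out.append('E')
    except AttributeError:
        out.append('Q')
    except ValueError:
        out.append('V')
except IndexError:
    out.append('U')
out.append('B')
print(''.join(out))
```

Execution trace: 'L' (try body) → 'U' (outer except IndexError) → 'B' (after the try/except). Output: LUB

Answer: LUB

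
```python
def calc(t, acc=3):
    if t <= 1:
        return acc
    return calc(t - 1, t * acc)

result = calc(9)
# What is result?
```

Accumulator trace (n, acc): (9, 3) -> (8, 27) -> (7, 216) -> (6, 1512) -> (5, 9072) -> (4, 45360) -> (3, 181440) -> (2, 544320) -> (1, 1088640) -> return 1088640

Answer: 1088640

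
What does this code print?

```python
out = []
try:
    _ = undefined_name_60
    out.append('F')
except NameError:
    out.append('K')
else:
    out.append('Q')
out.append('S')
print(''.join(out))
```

Execution trace: 'K' (except NameError) → 'S' (after the try/except). Output: KS

Answer: KS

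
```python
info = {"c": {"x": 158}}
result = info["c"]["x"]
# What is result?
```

Trace:
`info = {"c": {"x": 158}}` → info = {'c': {'x': 158}}
`result = info["c"]["x"]` → result = 158
So result = 158

Answer: 158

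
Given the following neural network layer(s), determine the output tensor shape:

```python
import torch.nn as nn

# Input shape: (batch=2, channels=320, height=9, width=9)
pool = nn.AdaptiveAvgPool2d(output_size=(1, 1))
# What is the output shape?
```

Input: (2, 320, 9, 9) -> Output: (2, 320, 1, 1)

Answer: (2, 320, 1, 1)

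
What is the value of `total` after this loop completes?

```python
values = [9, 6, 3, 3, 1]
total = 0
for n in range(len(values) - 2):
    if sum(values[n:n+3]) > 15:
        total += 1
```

Count windows with sum > 15
`total` takes the values: 0 → 1

Answer: 1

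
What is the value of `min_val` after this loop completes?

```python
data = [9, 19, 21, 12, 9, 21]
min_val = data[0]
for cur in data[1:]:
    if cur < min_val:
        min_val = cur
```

Minimum of [9, 19, 21, 12, 9, 21]
`min_val` takes the values: 9

Answer: 9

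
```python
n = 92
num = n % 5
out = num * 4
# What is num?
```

Trace:
`n = 92` → n = 92
`num = n % 5` → num = 2
`out = num * 4` → out = 8
So num = 2

Answer: 2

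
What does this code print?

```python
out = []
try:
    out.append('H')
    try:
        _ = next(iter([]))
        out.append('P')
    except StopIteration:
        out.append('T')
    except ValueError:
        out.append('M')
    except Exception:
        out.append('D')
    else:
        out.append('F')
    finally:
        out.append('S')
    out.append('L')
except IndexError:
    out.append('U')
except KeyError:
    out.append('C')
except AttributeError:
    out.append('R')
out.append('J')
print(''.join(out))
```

Execution trace: 'H' (try body) → 'T' (inner except StopIteration) → 'S' (inner finally) → 'L' (try body, no exception) → 'J' (after the try/except). Output: HTSLJ

Answer: HTSLJ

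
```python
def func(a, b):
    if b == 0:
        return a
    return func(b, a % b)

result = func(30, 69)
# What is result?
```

func(30, 69) -> func(69, 30) -> func(30, 9) -> func(9, 3) -> func(3, 0) -> 3

Answer: 3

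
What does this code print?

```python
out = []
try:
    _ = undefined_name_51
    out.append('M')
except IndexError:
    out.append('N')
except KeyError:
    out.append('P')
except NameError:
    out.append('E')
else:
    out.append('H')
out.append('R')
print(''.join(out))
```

Execution trace: 'E' (except NameError) → 'R' (after the try/except). Output: ER

Answer: ER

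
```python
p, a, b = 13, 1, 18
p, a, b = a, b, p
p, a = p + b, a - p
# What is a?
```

Trace:
`p, a, b = 13, 1, 18` → p = 13; a = 1; b = 18
`p, a, b = a, b, p` → p = 1; a = 18; b = 13
`p, a = p + b, a - p` → p = 14; a = 17
So a = 17

Answer: 17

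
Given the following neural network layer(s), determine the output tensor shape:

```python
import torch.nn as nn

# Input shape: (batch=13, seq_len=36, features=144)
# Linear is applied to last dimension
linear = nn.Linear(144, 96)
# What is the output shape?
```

Input: (13, 36, 144) -> Output: (13, 36, 96)

Answer: (13, 36, 96)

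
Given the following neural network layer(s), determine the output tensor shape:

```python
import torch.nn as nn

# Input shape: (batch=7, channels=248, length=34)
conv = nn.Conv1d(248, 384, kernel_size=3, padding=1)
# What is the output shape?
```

Input: (7, 248, 34) -> Output: (7, 384, 34)

Answer: (7, 384, 34)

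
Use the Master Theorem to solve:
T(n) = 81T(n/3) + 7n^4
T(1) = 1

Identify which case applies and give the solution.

a=81, b=3, f(n)=7n^4. log_3(81) = 4. Since c=4 = 4, Case 2 applies: T(n) = Θ(n^log_b(a) · log n) = O(n^4 log n).

Answer: O(n^4 log n) - Case 2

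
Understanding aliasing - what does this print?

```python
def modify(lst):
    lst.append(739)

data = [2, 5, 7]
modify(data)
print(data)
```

Key concept: function modifies passed list.
Step by step:
`data = [2, 5, 7]` → data = [2, 5, 7]
`modify(data)` → data = [2, 5, 7, 739]
`print(data)` → prints [2, 5, 7, 739]

Answer: [2, 5, 7, 739]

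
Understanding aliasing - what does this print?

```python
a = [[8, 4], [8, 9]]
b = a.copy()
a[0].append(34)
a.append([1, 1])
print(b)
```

Key concept: shallow copy with nested lists.
Step by step:
`a = [[8, 4], [8, 9]]` → a = [[8, 4], [8, 9]]
`b = a.copy()` → b = [[8, 4], [8, 9]]
`a[0].append(34)` → a = [[8, 4, 34], [8, 9]]; b = [[8, 4, 34], [8, 9]]
`a.append([1, 1])` → a = [[8, 4, 34], [8, 9], [1, 1]]
`print(b)` → prints [[8, 4, 34], [8, 9]]

Answer: [[8, 4, 34], [8, 9]]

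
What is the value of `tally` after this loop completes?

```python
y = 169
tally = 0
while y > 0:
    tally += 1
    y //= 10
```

Count digits by repeated division by 10
`tally` takes the values: 0 → 1 → 2 → 3

Answer: 3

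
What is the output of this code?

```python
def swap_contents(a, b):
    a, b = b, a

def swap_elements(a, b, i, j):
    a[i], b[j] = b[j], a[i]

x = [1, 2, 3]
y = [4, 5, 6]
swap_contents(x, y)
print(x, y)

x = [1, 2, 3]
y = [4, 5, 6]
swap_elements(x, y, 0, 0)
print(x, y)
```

Key concept: parameter rebinding vs mutation.
Step by step:
`x = [1, 2, 3]` → x = [1, 2, 3]
`y = [4, 5, 6]` → y = [4, 5, 6]
`swap_contents(x, y)` → no visible change to tracked variables
`print(x, y)` → prints [1, 2, 3] [4, 5, 6]
`x = [1, 2, 3]` → x = [1, 2, 3]
`y = [4, 5, 6]` → y = [4, 5, 6]
`swap_elements(x, y, 0, 0)` → x = [4, 2, 3]; y = [1, 5, 6]
`print(x, y)` → prints [4, 2, 3] [1, 5, 6]

Answer:
[1, 2, 3] [4, 5, 6]
[4, 2, 3] [1, 5, 6]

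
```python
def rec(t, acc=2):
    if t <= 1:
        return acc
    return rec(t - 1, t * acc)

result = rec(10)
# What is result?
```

Accumulator trace (n, acc): (10, 2) -> (9, 20) -> (8, 180) -> (7, 1440) -> (6, 10080) -> (5, 60480) -> (4, 302400) -> (3, 1209600) -> (2, 3628800) -> (1, 7257600) -> return 7257600

Answer: 7257600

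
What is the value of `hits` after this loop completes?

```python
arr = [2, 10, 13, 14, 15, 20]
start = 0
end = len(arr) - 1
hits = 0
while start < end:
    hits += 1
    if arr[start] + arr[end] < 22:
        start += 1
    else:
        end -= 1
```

Steps to find pair summing to 22
`hits` takes the values: 0 → 1 → 2 → 3 → 4 → 5

Answer: 5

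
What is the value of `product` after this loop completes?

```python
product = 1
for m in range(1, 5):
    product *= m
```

4! = 24
`product` takes the values: 1 → 2 → 6 → 24

Answer: 24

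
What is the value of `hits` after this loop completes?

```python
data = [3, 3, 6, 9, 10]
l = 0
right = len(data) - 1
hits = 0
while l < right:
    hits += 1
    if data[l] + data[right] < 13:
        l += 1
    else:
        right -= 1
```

Steps to find pair summing to 13
`hits` takes the values: 0 → 1 → 2 → 3 → 4

Answer: 4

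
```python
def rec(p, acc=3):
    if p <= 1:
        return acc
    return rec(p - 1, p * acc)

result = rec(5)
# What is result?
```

Accumulator trace (n, acc): (5, 3) -> (4, 15) -> (3, 60) -> (2, 180) -> (1, 360) -> return 360

Answer: 360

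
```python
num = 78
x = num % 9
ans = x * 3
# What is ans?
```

Trace:
`num = 78` → num = 78
`x = num % 9` → x = 6
`ans = x * 3` → ans = 18
So ans = 18

Answer: 18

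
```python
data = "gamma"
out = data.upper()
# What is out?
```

Trace:
`data = "gamma"` → data = 'gamma'
`out = data.upper()` → out = 'GAMMA'
So out = 'GAMMA'

Answer: 'GAMMA'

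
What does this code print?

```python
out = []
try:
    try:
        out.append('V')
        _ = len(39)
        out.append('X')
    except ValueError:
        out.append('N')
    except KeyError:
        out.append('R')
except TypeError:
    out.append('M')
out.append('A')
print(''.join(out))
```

Execution trace: 'V' (inner try body) → 'M' (outer except TypeError) → 'A' (after the try/except). Output: VMA

Answer: VMA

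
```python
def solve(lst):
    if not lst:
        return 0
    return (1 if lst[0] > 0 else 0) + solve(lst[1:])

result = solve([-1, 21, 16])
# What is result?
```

Count of positive elements in [-1, 21, 16] = 2

Answer: 2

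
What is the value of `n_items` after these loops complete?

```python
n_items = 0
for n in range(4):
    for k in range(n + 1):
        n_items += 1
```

Triangle: 1 + 2 + ... + 4
`n_items` takes the values: 0 → 1 → 2 → 3 → 4 → 5 → 6 → 7 → 8 → 9 → 10

Answer: 10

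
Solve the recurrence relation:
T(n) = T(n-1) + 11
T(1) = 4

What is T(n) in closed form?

Unrolling: T(n) = T(1) + 11·(n-1) = 4 + 11(n-1) = 11n - 7.

Answer: T(n) = 11n - 7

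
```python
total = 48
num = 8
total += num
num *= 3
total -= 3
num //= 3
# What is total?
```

Trace:
`total = 48` → total = 48
`num = 8` → num = 8
`total += num` → total = 56
`num *= 3` → num = 24
`total -= 3` → total = 53
`num //= 3` → num = 8
So total = 53

Answer: 53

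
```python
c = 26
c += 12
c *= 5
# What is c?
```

Trace:
`c = 26` → c = 26
`c += 12` → c = 38
`c *= 5` → c = 190
So c = 190

Answer: 190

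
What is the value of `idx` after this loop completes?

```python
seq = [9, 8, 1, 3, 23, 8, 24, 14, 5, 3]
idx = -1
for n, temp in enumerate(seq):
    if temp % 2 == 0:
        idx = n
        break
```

First even number index in [9, 8, 1, 3, 23, 8, 24, 14, 5, 3]
`idx` takes the values: -1 → 1

Answer: 1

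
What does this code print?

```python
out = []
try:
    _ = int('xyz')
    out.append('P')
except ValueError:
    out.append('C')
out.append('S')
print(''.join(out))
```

Execution trace: 'C' (except ValueError) → 'S' (after the try/except). Output: CS

Answer: CS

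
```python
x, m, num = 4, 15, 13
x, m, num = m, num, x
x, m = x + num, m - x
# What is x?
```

Trace:
`x, m, num = 4, 15, 13` → x = 4; m = 15; num = 13
`x, m, num = m, num, x` → x = 15; m = 13; num = 4
`x, m = x + num, m - x` → x = 19; m = -2
So x = 19

Answer: 19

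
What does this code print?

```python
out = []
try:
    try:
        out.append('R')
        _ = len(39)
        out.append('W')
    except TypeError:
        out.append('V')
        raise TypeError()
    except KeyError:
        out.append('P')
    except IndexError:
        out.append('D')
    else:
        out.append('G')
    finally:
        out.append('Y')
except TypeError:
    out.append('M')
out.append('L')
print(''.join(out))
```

Execution trace: 'R' (inner try body) → 'V' (inner except TypeError) → 'Y' (inner finally) → 'M' (outer except TypeError) → 'L' (after the try/except). Output: RVYML

Answer: RVYML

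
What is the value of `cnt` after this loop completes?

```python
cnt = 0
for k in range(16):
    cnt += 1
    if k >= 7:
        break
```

Loop breaks when k reaches 7, cnt is 8
`cnt` takes the values: 0 → 1 → 2 → 3 → 4 → 5 → 6 → 7 → 8

Answer: 8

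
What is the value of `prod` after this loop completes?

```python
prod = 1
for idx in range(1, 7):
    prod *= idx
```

6! = 720
`prod` takes the values: 1 → 2 → 6 → 24 → 120 → 720

Answer: 720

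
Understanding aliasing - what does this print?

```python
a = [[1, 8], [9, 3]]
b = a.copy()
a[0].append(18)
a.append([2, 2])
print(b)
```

Key concept: shallow copy with nested lists.
Step by step:
`a = [[1, 8], [9, 3]]` → a = [[1, 8], [9, 3]]
`b = a.copy()` → b = [[1, 8], [9, 3]]
`a[0].append(18)` → a = [[1, 8, 18], [9, 3]]; b = [[1, 8, 18], [9, 3]]
`a.append([2, 2])` → a = [[1, 8, 18], [9, 3], [2, 2]]
`print(b)` → prints [[1, 8, 18], [9, 3]]

Answer: [[1, 8, 18], [9, 3]]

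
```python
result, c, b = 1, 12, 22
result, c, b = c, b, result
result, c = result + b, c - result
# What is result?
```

Trace:
`result, c, b = 1, 12, 22` → result = 1; c = 12; b = 22
`result, c, b = c, b, result` → result = 12; c = 22; b = 1
`result, c = result + b, c - result` → result = 13; c = 10
So result = 13

Answer: 13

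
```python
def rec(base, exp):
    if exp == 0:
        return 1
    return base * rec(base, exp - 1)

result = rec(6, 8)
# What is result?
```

rec(6, 8) = 6 * 6 * 6 * 6 * 6 * 6 * 6 * 6 = 1679616

Answer: 1679616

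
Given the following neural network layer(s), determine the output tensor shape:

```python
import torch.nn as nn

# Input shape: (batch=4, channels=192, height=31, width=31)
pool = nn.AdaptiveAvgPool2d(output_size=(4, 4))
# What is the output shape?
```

Input: (4, 192, 31, 31) -> Output: (4, 192, 4, 4)

Answer: (4, 192, 4, 4)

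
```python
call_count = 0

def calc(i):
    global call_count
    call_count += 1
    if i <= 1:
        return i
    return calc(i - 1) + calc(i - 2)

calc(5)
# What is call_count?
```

Calls(i) = 1 + Calls(i-1) + Calls(i-2); Calls(0)=Calls(1)=1. For i=5 this gives 15.

Answer: 15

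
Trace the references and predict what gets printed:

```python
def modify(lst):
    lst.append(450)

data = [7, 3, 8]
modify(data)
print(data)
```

Key concept: function modifies passed list.
Step by step:
`data = [7, 3, 8]` → data = [7, 3, 8]
`modify(data)` → data = [7, 3, 8, 450]
`print(data)` → prints [7, 3, 8, 450]

Answer: [7, 3, 8, 450]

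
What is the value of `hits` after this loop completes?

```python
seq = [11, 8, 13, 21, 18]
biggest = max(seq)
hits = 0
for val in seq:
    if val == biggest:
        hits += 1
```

Count of max value 21 in [11, 8, 13, 21, 18]
`hits` takes the values: 0 → 1

Answer: 1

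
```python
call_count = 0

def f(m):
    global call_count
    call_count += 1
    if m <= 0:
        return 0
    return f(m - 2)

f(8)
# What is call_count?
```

Linear recursion stepping by 2: 5 calls from m=8 down to ≤0.

Answer: 5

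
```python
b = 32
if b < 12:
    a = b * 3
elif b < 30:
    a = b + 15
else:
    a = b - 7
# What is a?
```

Trace:
`b = 32` → b = 32
`if b < 12: ...` → b < 12 is False, b < 30 is False, take else branch → a = 25
So a = 25

Answer: 25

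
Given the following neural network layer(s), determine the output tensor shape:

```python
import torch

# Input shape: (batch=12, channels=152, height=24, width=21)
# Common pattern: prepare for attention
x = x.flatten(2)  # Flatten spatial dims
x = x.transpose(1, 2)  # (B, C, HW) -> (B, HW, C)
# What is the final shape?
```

Input: (12, 152, 24, 21) -> after flatten(2): (12, 152, 504) -> Output: (12, 504, 152)

Answer: (12, 504, 152)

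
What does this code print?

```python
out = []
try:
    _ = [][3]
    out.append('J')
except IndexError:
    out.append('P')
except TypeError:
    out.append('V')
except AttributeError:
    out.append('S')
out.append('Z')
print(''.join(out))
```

Execution trace: 'P' (except IndexError) → 'Z' (after the try/except). Output: PZ

Answer: PZ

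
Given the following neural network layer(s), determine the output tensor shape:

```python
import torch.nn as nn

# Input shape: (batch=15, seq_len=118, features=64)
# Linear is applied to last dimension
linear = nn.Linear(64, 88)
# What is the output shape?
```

Input: (15, 118, 64) -> Output: (15, 118, 88)

Answer: (15, 118, 88)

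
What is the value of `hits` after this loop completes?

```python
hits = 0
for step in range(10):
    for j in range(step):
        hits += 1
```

Triangle number: 0+1+2+...+9
`hits` takes the values: 0 → 1 → 2 → 3 → 4 → 5 → 6 → 7 → 8 → 9 → 10 → 11 → 12 → 13 → 14 → 15 → 16 → 17 → 18 → 19 → 20 → 21 → 22 → 23 → 24 → 25 → 26 → 27 → 28 → 29 → … → 41 → 42 → 43 → 44 → 45

Answer: 45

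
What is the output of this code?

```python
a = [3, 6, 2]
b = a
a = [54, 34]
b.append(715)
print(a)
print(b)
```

Key concept: rebinding vs mutation: a is rebound to a new list, b still points at the original.
Step by step:
`a = [3, 6, 2]` → a = [3, 6, 2]
`b = a` → b = [3, 6, 2] (same object as a)
`a = [54, 34]` → a = [54, 34]
`b.append(715)` → b = [3, 6, 2, 715]
`print(a)` → prints [54, 34]
`print(b)` → prints [3, 6, 2, 715]

Answer:
[54, 34]
[3, 6, 2, 715]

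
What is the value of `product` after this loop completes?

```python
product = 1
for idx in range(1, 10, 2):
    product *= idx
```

Product of 1, 3, 5, ... up to 9
`product` takes the values: 1 → 3 → 15 → 105 → 945

Answer: 945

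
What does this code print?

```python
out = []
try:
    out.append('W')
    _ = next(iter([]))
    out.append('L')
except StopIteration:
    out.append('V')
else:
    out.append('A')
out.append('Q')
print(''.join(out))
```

Execution trace: 'W' (try body) → 'V' (except StopIteration) → 'Q' (after the try/except). Output: WVQ

Answer: WVQ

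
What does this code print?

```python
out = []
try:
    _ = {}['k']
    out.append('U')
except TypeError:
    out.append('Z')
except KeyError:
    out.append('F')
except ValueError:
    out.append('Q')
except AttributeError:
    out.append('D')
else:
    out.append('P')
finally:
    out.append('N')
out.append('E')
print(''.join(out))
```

Execution trace: 'F' (except KeyError) → 'N' (finally) → 'E' (after the try/except). Output: FNE

Answer: FNE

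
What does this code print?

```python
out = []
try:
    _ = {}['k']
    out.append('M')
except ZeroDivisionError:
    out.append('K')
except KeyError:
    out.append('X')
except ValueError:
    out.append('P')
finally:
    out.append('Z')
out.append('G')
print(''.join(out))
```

Execution trace: 'X' (except KeyError) → 'Z' (finally) → 'G' (after the try/except). Output: XZG

Answer: XZG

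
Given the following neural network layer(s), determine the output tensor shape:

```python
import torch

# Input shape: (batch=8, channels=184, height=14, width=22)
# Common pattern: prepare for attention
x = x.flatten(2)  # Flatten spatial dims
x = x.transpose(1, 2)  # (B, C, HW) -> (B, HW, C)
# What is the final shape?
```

Input: (8, 184, 14, 22) -> after flatten(2): (8, 184, 308) -> Output: (8, 308, 184)

Answer: (8, 308, 184)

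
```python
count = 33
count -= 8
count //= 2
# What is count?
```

Trace:
`count = 33` → count = 33
`count -= 8` → count = 25
`count //= 2` → count = 12
So count = 12

Answer: 12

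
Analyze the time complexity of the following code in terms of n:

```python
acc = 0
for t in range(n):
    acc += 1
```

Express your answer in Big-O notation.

Each loop level contributes: n. Multiplying the contributions gives O(n).

Answer: O(n)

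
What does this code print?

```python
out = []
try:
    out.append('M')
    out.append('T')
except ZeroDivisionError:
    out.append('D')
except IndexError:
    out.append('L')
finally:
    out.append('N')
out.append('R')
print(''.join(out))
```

Execution trace: 'M' (try body) → 'T' (try body, no exception) → 'N' (finally) → 'R' (after the try/except). Output: MTNR

Answer: MTNR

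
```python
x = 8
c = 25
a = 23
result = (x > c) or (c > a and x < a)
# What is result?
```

Trace:
`x = 8` → x = 8
`c = 25` → c = 25
`a = 23` → a = 23
`result = (x > c) or (c > a and x < a)` → result = True
So result = True

Answer: True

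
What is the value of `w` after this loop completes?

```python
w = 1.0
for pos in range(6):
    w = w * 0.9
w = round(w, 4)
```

Exponential decay: 1.0 * 0.9^6
`w` takes the values: 1.0 → 0.9 → 0.81 → 0.729 → 0.6561 → 0.59049 → 0.531441 → 0.5314

Answer: 0.5314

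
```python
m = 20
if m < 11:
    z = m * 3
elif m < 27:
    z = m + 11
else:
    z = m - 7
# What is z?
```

Trace:
`m = 20` → m = 20
`if m < 11: ...` → m < 11 is False, m < 27 is True → z = 31
So z = 31

Answer: 31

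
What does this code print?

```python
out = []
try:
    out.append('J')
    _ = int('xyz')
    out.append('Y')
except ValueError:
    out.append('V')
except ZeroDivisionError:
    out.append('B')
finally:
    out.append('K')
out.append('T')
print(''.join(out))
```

Execution trace: 'J' (try body) → 'V' (except ValueError) → 'K' (finally) → 'T' (after the try/except). Output: JVKT

Answer: JVKT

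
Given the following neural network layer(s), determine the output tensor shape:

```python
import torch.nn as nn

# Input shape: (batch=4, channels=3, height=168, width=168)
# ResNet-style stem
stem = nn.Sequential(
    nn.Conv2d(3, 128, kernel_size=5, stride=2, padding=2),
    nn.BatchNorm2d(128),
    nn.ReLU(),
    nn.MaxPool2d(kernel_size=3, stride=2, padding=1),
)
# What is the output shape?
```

Input: (4, 3, 168, 168) -> after Conv2d 5x5 stride=2: (4, 128, 84, 84) -> Output: (4, 128, 42, 42)

Answer: (4, 128, 42, 42)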